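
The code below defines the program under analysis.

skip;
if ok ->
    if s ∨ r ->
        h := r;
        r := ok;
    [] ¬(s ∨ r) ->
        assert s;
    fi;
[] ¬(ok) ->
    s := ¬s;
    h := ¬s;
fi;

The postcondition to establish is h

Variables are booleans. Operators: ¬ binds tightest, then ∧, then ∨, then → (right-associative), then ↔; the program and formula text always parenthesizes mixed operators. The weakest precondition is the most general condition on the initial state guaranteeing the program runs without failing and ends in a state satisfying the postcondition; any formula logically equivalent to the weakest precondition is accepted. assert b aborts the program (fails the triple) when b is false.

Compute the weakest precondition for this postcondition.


Working backward. After the program, h must hold.
Then branch requires ((s ∨ r) → r) ∧ ((¬(s ∨ r)) → (s ∧ h)); else branch requires s.
Before the if: (ok → (((s ∨ r) → r) ∧ ((¬(s ∨ r)) → (s ∧ h)))) ∧ ((¬ok) → s)
Before skip: (ok → (((s ∨ r) → r) ∧ ((¬(s ∨ r)) → (s ∧ h)))) ∧ ((¬ok) → s)
Answer: WP = (ok → (((s ∨ r) → r) ∧ ((¬(s ∨ r)) → (s ∧ h)))) ∧ ((¬ok) → s)


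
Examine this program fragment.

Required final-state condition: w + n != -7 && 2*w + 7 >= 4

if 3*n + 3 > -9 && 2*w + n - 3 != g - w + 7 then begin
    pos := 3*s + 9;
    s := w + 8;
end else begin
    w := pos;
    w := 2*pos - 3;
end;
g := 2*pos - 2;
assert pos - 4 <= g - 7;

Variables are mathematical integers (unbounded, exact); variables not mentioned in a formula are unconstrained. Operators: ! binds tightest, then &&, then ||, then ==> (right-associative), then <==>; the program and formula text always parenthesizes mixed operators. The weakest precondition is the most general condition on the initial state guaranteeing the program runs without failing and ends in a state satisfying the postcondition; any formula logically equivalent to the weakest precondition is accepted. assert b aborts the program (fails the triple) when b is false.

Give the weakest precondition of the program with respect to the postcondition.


Working backward. After the program, the postcondition w + n != -7 && 2*w + 7 >= 4 must hold; in canonical form it is n + w != -7 && 2*w >= -3.
Before assert pos - 4 <= g - 7: pos <= g - 3 && n + w != -7 && 2*w >= -3
Before g := 2*pos - 2: pos >= 5 && n + w != -7 && 2*w >= -3
Then branch requires 3*s >= -4 && n + w != -7 && 2*w >= -3; else branch requires pos >= 5 && n + 2*pos != -4 && 4*pos >= 3.
Before the if: ((3*n > -12 && n + 3*w != g + 10) ==> (3*s >= -4 && n + w != -7 && 2*w >= -3)) && ((!(3*n > -12 && n + 3*w != g + 10)) ==> (pos >= 5 && n + 2*pos != -4 && 4*pos >= 3))
Answer: WP = ((3*n > -12 && n + 3*w != g + 10) ==> (3*s >= -4 && n + w != -7 && 2*w >= -3)) && ((!(3*n > -12 && n + 3*w != g + 10)) ==> (pos >= 5 && n + 2*pos != -4 && 4*pos >= 3))


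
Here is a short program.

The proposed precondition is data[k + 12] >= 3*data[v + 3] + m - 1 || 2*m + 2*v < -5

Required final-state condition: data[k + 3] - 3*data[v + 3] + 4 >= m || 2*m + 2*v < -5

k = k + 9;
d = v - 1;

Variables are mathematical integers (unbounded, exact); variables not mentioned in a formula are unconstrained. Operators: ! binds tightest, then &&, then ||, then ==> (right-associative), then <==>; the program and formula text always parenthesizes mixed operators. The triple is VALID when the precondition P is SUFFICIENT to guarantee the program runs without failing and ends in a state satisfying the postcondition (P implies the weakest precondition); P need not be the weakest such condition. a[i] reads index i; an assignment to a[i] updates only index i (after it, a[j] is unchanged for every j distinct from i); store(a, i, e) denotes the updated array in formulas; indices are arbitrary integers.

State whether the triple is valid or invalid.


Working backward. After the program, the postcondition data[k + 3] - 3*data[v + 3] + 4 >= m || 2*m + 2*v < -5 must hold; in canonical form it is data[k + 3] >= 3*data[v + 3] + m - 4 || 2*m + 2*v < -5.
Before d := v - 1: data[k + 3] >= 3*data[v + 3] + m - 4 || 2*m + 2*v < -5
Before k := k + 9: data[k + 12] >= 3*data[v + 3] + m - 4 || 2*m + 2*v < -5
The weakest precondition is data[k + 12] >= 3*data[v + 3] + m - 4 || 2*m + 2*v < -5.
Check whether data[k + 12] >= 3*data[v + 3] + m - 1 || 2*m + 2*v < -5 implies it.
Every state satisfying the precondition satisfies the weakest precondition: the implication holds.
Answer: valid


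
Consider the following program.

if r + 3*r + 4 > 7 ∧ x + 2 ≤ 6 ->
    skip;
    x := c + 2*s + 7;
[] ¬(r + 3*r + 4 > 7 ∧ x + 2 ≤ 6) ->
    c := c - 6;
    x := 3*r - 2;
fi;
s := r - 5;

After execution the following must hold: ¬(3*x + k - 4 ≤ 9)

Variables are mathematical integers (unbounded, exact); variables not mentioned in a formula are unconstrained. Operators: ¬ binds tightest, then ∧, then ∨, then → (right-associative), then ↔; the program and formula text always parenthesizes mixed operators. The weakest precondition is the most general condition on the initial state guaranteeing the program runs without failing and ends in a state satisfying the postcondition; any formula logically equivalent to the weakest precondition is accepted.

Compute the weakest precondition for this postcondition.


Working backward. After the program, the postcondition ¬(3*x + k - 4 ≤ 9) must hold; in canonical form it is ¬(k + 3*x ≤ 13).
Before s := r - 5: ¬(k + 3*x ≤ 13)
Then branch requires ¬(3*c + k + 6*s ≤ -8); else branch requires ¬(k + 9*r ≤ 19).
Before the if: ((4*r > 3 ∧ x ≤ 4) → (¬(3*c + k + 6*s ≤ -8))) ∧ ((¬(4*r > 3 ∧ x ≤ 4)) → (¬(k + 9*r ≤ 19)))
Answer: WP = ((4*r > 3 ∧ x ≤ 4) → (¬(3*c + k + 6*s ≤ -8))) ∧ ((¬(4*r > 3 ∧ x ≤ 4)) → (¬(k + 9*r ≤ 19)))


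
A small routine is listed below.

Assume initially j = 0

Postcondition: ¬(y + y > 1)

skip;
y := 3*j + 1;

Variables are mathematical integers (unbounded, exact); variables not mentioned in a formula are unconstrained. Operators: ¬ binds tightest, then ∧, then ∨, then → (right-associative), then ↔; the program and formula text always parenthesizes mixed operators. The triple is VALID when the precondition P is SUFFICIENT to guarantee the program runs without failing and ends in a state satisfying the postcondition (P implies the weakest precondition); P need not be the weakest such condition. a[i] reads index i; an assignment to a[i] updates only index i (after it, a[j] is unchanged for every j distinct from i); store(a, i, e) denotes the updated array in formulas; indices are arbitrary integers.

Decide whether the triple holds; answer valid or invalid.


Working backward. After the program, the postcondition ¬(y + y > 1) must hold; in canonical form it is ¬(2*y > 1).
Before y := 3*j + 1: ¬(6*j > -1)
Before skip: ¬(6*j > -1)
The weakest precondition is ¬(6*j > -1).
Check whether j = 0 implies it.
Countermodel: at the initial state j = 0, the precondition holds but the weakest precondition fails.
Answer: invalid


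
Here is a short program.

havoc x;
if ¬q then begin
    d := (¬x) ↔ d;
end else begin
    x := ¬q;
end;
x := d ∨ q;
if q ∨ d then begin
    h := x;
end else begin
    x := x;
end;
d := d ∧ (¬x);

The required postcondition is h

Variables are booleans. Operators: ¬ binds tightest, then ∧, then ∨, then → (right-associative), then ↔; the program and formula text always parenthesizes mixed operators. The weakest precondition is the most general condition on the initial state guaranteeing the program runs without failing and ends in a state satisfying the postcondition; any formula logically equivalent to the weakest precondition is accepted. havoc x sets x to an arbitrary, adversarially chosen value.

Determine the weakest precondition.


Working backward. After the program, h must hold.
Before d := d ∧ (¬x): h
Then branch requires x; else branch requires h.
Before the if: ((q ∨ d) → x) ∧ ((¬(q ∨ d)) → h)
Before x := d ∨ q: ((q ∨ d) → (d ∨ q)) ∧ ((¬(q ∨ d)) → h)
Then branch requires ((q ∨ ((¬x) ↔ d)) → (((¬x) ↔ d) ∨ q)) ∧ ((¬(q ∨ ((¬x) ↔ d))) → h); else branch requires ((q ∨ d) → (d ∨ q)) ∧ ((¬(q ∨ d)) → h).
Before the if: ((¬q) → (((q ∨ ((¬x) ↔ d)) → (((¬x) ↔ d) ∨ q)) ∧ ((¬(q ∨ ((¬x) ↔ d))) → h))) ∧ (q → (((q ∨ d) → (d ∨ q)) ∧ ((¬(q ∨ d)) → h)))
Before havoc x: ((¬q) → (((q ∨ (¬d)) → ((¬d) ∨ q)) ∧ ((¬(q ∨ (¬d))) → h))) ∧ (q → (((q ∨ d) → (d ∨ q)) ∧ ((¬(q ∨ d)) → h))) ∧ ((¬q) → (((q ∨ d) → (d ∨ q)) ∧ ((¬(q ∨ d)) → h)))
Answer: WP = ((¬q) → (((q ∨ (¬d)) → ((¬d) ∨ q)) ∧ ((¬(q ∨ (¬d))) → h))) ∧ (q → (((q ∨ d) → (d ∨ q)) ∧ ((¬(q ∨ d)) → h))) ∧ ((¬q) → (((q ∨ d) → (d ∨ q)) ∧ ((¬(q ∨ d)) → h)))


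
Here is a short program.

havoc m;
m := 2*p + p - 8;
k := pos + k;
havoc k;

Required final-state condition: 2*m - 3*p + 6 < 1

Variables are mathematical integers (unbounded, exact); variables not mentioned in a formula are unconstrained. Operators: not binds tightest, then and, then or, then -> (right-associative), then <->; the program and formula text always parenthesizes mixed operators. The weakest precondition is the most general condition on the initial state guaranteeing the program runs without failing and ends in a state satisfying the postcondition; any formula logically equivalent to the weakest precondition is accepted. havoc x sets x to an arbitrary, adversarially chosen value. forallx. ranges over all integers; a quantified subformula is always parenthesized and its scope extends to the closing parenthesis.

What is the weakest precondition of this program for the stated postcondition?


Working backward. After the program, the postcondition 2*m - 3*p + 6 < 1 must hold; in canonical form it is 2*m < 3*p - 5.
Before havoc k: 2*m < 3*p - 5
Before k := pos + k: 2*m < 3*p - 5
Before m := 2*p + p - 8: 3*p < 11
Before havoc m: 3*p < 11
Answer: WP = 3*p < 11


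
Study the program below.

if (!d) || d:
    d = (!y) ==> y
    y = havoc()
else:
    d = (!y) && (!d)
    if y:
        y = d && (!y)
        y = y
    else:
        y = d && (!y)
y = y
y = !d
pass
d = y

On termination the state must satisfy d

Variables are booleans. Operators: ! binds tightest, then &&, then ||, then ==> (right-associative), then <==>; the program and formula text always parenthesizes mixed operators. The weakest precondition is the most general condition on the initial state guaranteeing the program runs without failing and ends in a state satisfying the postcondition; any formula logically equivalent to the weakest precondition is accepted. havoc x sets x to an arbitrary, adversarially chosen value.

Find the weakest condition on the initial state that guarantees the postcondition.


Working backward. After the program, d must hold.
Before d := y: y
Before skip: y
Before y := !d: !d
Before y := y: !d
Then branch requires !((!y) ==> y); else branch requires (y ==> (!((!y) && (!d)))) && ((!y) ==> (!((!y) && (!d)))).
Before the if: !((!y) ==> y)
Answer: WP = !((!y) ==> y)


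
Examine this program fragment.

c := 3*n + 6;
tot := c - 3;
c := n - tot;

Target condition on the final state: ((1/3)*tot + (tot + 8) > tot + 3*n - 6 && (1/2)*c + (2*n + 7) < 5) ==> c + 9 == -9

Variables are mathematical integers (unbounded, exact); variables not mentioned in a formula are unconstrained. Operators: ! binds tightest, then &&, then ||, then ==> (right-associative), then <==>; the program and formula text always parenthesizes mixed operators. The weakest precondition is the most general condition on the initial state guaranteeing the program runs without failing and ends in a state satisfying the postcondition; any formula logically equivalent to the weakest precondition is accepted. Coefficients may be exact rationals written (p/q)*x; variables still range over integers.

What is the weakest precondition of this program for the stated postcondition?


Working backward. After the program, the postcondition ((1/3)*tot + (tot + 8) > tot + 3*n - 6 && (1/2)*c + (2*n + 7) < 5) ==> c + 9 == -9 must hold; in canonical form it is ((1/3)*tot > 3*n - 14 && (1/2)*c + 2*n < -2) ==> c == -18.
Before c := n - tot: ((1/3)*tot > 3*n - 14 && (5/2)*n < (1/2)*tot - 2) ==> n == tot - 18
Before tot := c - 3: ((1/3)*c > 3*n - 13 && (5/2)*n < (1/2)*c - 7/2) ==> n == c - 21
Before c := 3*n + 6: (2*n < 15 && n < -1/2) ==> 2*n == 15
Answer: WP = (2*n < 15 && n < -1/2) ==> 2*n == 15


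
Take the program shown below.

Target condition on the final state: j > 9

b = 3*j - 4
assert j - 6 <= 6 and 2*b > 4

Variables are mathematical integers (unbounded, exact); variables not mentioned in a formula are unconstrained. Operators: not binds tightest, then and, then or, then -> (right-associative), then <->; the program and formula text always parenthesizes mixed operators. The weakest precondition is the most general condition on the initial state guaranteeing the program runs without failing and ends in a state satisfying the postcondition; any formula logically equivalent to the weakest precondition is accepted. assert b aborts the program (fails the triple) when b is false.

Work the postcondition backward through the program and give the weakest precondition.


Working backward. After the program, j > 9 must hold.
Before assert j - 6 <= 6 and 2*b > 4: j <= 12 and 2*b > 4 and j > 9
Before b := 3*j - 4: j <= 12 and 6*j > 12 and j > 9
Answer: WP = j <= 12 and 6*j > 12 and j > 9


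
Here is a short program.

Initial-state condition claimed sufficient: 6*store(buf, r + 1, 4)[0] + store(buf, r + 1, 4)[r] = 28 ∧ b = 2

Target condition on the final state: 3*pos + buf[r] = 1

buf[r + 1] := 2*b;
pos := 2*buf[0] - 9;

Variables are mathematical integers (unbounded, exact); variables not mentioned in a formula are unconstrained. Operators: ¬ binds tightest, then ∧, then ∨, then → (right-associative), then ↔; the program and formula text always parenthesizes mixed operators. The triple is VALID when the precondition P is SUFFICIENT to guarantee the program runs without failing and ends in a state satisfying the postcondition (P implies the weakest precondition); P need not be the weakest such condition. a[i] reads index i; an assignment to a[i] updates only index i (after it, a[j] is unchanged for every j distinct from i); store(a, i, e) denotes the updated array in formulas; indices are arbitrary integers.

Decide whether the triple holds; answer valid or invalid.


Working backward. After the program, the postcondition 3*pos + buf[r] = 1 must hold; in canonical form it is buf[r] + 3*pos = 1.
Before pos := 2*buf[0] - 9: 6*buf[0] + buf[r] = 28
Before buf[r + 1] := 2*b: 6*store(buf, r + 1, 2*b)[0] + store(buf, r + 1, 2*b)[r] = 28
The weakest precondition is 6*store(buf, r + 1, 2*b)[0] + store(buf, r + 1, 2*b)[r] = 28.
Check whether 6*store(buf, r + 1, 4)[0] + store(buf, r + 1, 4)[r] = 28 ∧ b = 2 implies it.
Every state satisfying the precondition satisfies the weakest precondition: the implication holds.
Answer: valid


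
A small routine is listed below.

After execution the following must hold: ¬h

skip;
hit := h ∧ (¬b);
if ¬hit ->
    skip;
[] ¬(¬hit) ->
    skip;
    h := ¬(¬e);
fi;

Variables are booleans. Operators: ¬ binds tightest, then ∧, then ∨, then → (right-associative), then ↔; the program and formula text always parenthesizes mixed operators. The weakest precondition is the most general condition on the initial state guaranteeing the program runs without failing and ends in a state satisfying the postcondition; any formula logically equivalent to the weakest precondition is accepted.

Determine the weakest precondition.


Working backward. After the program, ¬h must hold.
Then branch requires ¬h; else branch requires ¬e.
Before the if: ((¬hit) → (¬h)) ∧ (hit → (¬e))
Before hit := h ∧ (¬b): ((¬(h ∧ (¬b))) → (¬h)) ∧ ((h ∧ (¬b)) → (¬e))
Before skip: ((¬(h ∧ (¬b))) → (¬h)) ∧ ((h ∧ (¬b)) → (¬e))
Answer: WP = ((¬(h ∧ (¬b))) → (¬h)) ∧ ((h ∧ (¬b)) → (¬e))


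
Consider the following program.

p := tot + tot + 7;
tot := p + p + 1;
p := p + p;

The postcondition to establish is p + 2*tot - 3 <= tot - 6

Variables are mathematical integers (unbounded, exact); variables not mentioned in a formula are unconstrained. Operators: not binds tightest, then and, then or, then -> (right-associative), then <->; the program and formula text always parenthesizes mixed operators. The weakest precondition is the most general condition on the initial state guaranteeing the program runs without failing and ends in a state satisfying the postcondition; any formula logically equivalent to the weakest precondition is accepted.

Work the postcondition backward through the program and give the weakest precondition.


Working backward. After the program, the postcondition p + 2*tot - 3 <= tot - 6 must hold; in canonical form it is p + tot <= -3.
Before p := p + p: 2*p + tot <= -3
Before tot := p + p + 1: 4*p <= -4
Before p := tot + tot + 7: 8*tot <= -32
Answer: WP = 8*tot <= -32


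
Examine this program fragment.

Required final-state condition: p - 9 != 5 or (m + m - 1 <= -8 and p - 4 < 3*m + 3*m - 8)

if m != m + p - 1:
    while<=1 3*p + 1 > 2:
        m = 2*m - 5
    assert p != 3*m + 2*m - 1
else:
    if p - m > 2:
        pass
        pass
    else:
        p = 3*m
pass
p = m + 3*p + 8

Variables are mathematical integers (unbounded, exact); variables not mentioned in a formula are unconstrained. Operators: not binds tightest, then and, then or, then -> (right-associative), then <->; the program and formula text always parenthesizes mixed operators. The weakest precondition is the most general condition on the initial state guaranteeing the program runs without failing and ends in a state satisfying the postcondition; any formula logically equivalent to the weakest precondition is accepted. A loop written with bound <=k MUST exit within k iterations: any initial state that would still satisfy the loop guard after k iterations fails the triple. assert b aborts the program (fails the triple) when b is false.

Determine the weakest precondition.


Working backward. After the program, the postcondition p - 9 != 5 or (m + m - 1 <= -8 and p - 4 < 3*m + 3*m - 8) must hold; in canonical form it is p != 14 or (2*m <= -7 and p < 6*m - 4).
Before p := m + 3*p + 8: m + 3*p != 6 or (2*m <= -7 and 3*p < 5*m - 12)
Before skip: m + 3*p != 6 or (2*m <= -7 and 3*p < 5*m - 12)
Then branch requires (3*p > 1 -> ((not (3*p > 1)) and p != 10*m - 26 and (2*m + 3*p != 11 or (4*m <= 3 and 3*p < 10*m - 37)))) and ((not (3*p > 1)) -> (p != 5*m - 1 and (m + 3*p != 6 or (2*m <= -7 and 3*p < 5*m - 12)))); else branch requires (p > m + 2 -> (m + 3*p != 6 or (2*m <= -7 and 3*p < 5*m - 12))) and ((not (p > m + 2)) -> (10*m != 6 or (2*m <= -7 and 4*m < -12))).
Before the if: (p != 1 -> ((3*p > 1 -> ((not (3*p > 1)) and p != 10*m - 26 and (2*m + 3*p != 11 or (4*m <= 3 and 3*p < 10*m - 37)))) and ((not (3*p > 1)) -> (p != 5*m - 1 and (m + 3*p != 6 or (2*m <= -7 and 3*p < 5*m - 12)))))) and ((not (p != 1)) -> ((p > m + 2 -> (m + 3*p != 6 or (2*m <= -7 and 3*p < 5*m - 12))) and ((not (p > m + 2)) -> (10*m != 6 or (2*m <= -7 and 4*m < -12)))))
Answer: WP = (p != 1 -> ((3*p > 1 -> ((not (3*p > 1)) and p != 10*m - 26 and (2*m + 3*p != 11 or (4*m <= 3 and 3*p < 10*m - 37)))) and ((not (3*p > 1)) -> (p != 5*m - 1 and (m + 3*p != 6 or (2*m <= -7 and 3*p < 5*m - 12)))))) and ((not (p != 1)) -> ((p > m + 2 -> (m + 3*p != 6 or (2*m <= -7 and 3*p < 5*m - 12))) and ((not (p > m + 2)) -> (10*m != 6 or (2*m <= -7 and 4*m < -12)))))


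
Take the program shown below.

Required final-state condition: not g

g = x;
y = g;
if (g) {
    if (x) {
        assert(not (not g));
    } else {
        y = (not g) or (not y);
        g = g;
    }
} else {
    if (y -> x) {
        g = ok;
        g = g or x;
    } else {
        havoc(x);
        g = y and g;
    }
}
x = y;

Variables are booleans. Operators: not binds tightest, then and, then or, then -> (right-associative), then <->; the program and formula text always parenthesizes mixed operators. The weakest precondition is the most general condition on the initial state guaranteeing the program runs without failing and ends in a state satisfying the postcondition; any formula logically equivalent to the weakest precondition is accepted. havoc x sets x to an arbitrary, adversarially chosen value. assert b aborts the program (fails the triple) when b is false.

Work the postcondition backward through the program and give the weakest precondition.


Working backward. After the program, not g must hold.
Before x := y: not g
Then branch requires (not x) and ((not x) -> (not g)); else branch requires ((y -> x) -> (not (ok or x))) and ((not (y -> x)) -> (not (y and g))).
Before the if: (g -> ((not x) and ((not x) -> (not g)))) and ((not g) -> (((y -> x) -> (not (ok or x))) and ((not (y -> x)) -> (not (y and g)))))
Before y := g: (g -> ((not x) and ((not x) -> (not g)))) and ((not g) -> (((g -> x) -> (not (ok or x))) and ((not (g -> x)) -> (not g))))
Before g := x: (x -> (not x)) and ((not x) -> (not (ok or x)))
Answer: WP = (x -> (not x)) and ((not x) -> (not (ok or x)))


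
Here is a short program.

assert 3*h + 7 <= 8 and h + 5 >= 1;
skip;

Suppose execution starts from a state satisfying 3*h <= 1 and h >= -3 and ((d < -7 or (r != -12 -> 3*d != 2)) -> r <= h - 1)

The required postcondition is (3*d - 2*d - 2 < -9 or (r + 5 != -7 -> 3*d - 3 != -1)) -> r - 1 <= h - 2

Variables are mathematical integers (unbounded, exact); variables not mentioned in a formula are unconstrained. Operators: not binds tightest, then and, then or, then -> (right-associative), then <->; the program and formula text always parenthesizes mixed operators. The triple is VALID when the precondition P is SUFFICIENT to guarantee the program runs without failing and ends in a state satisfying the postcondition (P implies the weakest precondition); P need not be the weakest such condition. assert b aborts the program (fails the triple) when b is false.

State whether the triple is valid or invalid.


Working backward. After the program, the postcondition (3*d - 2*d - 2 < -9 or (r + 5 != -7 -> 3*d - 3 != -1)) -> r - 1 <= h - 2 must hold; in canonical form it is (d < -7 or (r != -12 -> 3*d != 2)) -> r <= h - 1.
Before skip: (d < -7 or (r != -12 -> 3*d != 2)) -> r <= h - 1
Before assert 3*h + 7 <= 8 and h + 5 >= 1: 3*h <= 1 and h >= -4 and ((d < -7 or (r != -12 -> 3*d != 2)) -> r <= h - 1)
The weakest precondition is 3*h <= 1 and h >= -4 and ((d < -7 or (r != -12 -> 3*d != 2)) -> r <= h - 1).
Check whether 3*h <= 1 and h >= -3 and ((d < -7 or (r != -12 -> 3*d != 2)) -> r <= h - 1) implies it.
Every state satisfying the precondition satisfies the weakest precondition: the implication holds.
Answer: valid


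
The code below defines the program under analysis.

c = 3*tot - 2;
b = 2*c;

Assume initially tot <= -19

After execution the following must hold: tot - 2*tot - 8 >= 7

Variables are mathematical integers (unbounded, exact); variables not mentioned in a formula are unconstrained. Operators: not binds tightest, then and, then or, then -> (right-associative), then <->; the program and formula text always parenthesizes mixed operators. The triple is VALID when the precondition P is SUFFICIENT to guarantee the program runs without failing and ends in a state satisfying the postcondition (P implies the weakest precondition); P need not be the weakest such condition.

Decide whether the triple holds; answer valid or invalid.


Working backward. After the program, the postcondition tot - 2*tot - 8 >= 7 must hold; in canonical form it is tot <= -15.
Before b := 2*c: tot <= -15
Before c := 3*tot - 2: tot <= -15
The weakest precondition is tot <= -15.
Check whether tot <= -19 implies it.
Every state satisfying the precondition satisfies the weakest precondition: the implication holds.
Answer: valid


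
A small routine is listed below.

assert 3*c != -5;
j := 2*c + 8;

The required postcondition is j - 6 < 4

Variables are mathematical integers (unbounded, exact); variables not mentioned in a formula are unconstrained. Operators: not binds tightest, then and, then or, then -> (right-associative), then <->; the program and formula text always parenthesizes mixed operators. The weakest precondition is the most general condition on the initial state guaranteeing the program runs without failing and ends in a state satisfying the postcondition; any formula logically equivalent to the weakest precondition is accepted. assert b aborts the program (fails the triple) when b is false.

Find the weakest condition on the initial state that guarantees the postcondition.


Working backward. After the program, the postcondition j - 6 < 4 must hold; in canonical form it is j < 10.
Before j := 2*c + 8: 2*c < 2
Before assert 3*c != -5: 3*c != -5 and 2*c < 2
Answer: WP = 3*c != -5 and 2*c < 2


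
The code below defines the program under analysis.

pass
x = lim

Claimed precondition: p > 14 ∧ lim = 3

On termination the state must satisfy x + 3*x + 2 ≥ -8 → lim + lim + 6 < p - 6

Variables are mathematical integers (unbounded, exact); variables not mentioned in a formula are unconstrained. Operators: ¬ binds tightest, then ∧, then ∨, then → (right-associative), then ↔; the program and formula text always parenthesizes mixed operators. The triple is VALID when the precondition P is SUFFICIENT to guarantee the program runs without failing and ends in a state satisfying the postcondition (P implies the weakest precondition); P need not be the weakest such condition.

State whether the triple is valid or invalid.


Working backward. After the program, the postcondition x + 3*x + 2 ≥ -8 → lim + lim + 6 < p - 6 must hold; in canonical form it is 4*x ≥ -10 → 2*lim < p - 12.
Before x := lim: 4*lim ≥ -10 → 2*lim < p - 12
Before skip: 4*lim ≥ -10 → 2*lim < p - 12
The weakest precondition is 4*lim ≥ -10 → 2*lim < p - 12.
Check whether p > 14 ∧ lim = 3 implies it.
Countermodel: at the initial state lim = 3, p = 15, the precondition holds but the weakest precondition fails.
Answer: invalid


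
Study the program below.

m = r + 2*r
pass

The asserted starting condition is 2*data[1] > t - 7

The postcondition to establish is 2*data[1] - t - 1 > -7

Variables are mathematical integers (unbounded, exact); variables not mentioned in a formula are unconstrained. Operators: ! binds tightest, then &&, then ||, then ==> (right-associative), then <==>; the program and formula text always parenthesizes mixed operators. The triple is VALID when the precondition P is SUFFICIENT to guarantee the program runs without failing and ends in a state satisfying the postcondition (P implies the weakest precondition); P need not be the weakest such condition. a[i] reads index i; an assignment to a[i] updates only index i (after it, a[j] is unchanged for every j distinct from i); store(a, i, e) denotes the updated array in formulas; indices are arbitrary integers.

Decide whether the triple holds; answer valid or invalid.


Working backward. After the program, the postcondition 2*data[1] - t - 1 > -7 must hold; in canonical form it is 2*data[1] > t - 6.
Before skip: 2*data[1] > t - 6
Before m := r + 2*r: 2*data[1] > t - 6
The weakest precondition is 2*data[1] > t - 6.
Check whether 2*data[1] > t - 7 implies it.
Countermodel: at the initial state data = {[1] = 0, elsewhere 0}, t = 6, the precondition holds but the weakest precondition fails.
Answer: invalid


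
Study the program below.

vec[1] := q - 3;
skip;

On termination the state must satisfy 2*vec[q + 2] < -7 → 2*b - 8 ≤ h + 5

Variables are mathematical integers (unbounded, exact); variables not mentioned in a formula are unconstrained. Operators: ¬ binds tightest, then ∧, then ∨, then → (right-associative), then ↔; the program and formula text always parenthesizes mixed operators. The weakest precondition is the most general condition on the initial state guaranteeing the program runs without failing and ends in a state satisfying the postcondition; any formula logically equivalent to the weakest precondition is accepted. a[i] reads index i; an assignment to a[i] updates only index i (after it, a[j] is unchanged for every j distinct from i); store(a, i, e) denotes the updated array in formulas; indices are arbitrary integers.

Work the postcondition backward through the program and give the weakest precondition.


Working backward. After the program, the postcondition 2*vec[q + 2] < -7 → 2*b - 8 ≤ h + 5 must hold; in canonical form it is 2*vec[q + 2] < -7 → 2*b ≤ h + 13.
Before skip: 2*vec[q + 2] < -7 → 2*b ≤ h + 13
Before vec[1] := q - 3: 2*store(vec, 1, q - 3)[q + 2] < -7 → 2*b ≤ h + 13
Answer: WP = 2*store(vec, 1, q - 3)[q + 2] < -7 → 2*b ≤ h + 13


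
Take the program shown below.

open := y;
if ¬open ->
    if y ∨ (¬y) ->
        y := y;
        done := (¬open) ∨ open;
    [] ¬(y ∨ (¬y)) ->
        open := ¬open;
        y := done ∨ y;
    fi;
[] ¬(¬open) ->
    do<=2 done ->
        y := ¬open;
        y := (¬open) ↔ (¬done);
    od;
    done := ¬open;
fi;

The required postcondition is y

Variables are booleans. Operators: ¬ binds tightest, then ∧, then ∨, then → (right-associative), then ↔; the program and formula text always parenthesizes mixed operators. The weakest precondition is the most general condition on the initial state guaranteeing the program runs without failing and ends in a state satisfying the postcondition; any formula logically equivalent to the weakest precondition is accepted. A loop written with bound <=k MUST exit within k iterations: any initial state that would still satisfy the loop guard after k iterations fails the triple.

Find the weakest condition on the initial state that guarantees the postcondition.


Working backward. After the program, y must hold.
Then branch requires y; else branch requires (done → ((done → ((¬done) ∧ ((¬open) ↔ (¬done)))) ∧ ((¬done) → ((¬open) ↔ (¬done))))) ∧ ((¬done) → y).
Before the if: ((¬open) → y) ∧ (open → ((done → ((done → ((¬done) ∧ ((¬open) ↔ (¬done)))) ∧ ((¬done) → ((¬open) ↔ (¬done))))) ∧ ((¬done) → y)))
Before open := y: ((¬y) → y) ∧ (y → ((done → ((done → ((¬done) ∧ ((¬y) ↔ (¬done)))) ∧ ((¬done) → ((¬y) ↔ (¬done))))) ∧ ((¬done) → y)))
Answer: WP = ((¬y) → y) ∧ (y → ((done → ((done → ((¬done) ∧ ((¬y) ↔ (¬done)))) ∧ ((¬done) → ((¬y) ↔ (¬done))))) ∧ ((¬done) → y)))


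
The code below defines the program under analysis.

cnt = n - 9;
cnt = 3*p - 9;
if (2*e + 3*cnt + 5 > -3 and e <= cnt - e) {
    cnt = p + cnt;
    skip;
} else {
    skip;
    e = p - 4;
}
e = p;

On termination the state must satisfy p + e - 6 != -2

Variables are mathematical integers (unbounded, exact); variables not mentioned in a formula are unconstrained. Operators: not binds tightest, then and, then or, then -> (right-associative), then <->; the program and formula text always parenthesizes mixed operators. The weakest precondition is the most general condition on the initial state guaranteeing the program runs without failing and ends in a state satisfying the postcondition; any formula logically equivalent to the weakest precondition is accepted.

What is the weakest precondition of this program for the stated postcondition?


Working backward. After the program, the postcondition p + e - 6 != -2 must hold; in canonical form it is e + p != 4.
Before e := p: 2*p != 4
Then branch requires 2*p != 4; else branch requires 2*p != 4.
Before the if: ((3*cnt + 2*e > -8 and 2*e <= cnt) -> 2*p != 4) and ((not (3*cnt + 2*e > -8 and 2*e <= cnt)) -> 2*p != 4)
Before cnt := 3*p - 9: ((2*e + 9*p > 19 and 2*e <= 3*p - 9) -> 2*p != 4) and ((not (2*e + 9*p > 19 and 2*e <= 3*p - 9)) -> 2*p != 4)
Before cnt := n - 9: ((2*e + 9*p > 19 and 2*e <= 3*p - 9) -> 2*p != 4) and ((not (2*e + 9*p > 19 and 2*e <= 3*p - 9)) -> 2*p != 4)
Answer: WP = ((2*e + 9*p > 19 and 2*e <= 3*p - 9) -> 2*p != 4) and ((not (2*e + 9*p > 19 and 2*e <= 3*p - 9)) -> 2*p != 4)


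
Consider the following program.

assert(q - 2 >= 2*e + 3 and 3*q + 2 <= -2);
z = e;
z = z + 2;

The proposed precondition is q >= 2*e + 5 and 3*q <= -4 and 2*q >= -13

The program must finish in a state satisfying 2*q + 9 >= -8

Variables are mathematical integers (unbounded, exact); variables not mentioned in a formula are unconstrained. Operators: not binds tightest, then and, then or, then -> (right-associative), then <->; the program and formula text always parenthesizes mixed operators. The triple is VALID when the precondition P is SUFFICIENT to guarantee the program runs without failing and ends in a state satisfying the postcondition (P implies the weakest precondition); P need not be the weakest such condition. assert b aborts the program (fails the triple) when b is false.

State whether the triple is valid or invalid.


Working backward. After the program, the postcondition 2*q + 9 >= -8 must hold; in canonical form it is 2*q >= -17.
Before z := z + 2: 2*q >= -17
Before z := e: 2*q >= -17
Before assert q - 2 >= 2*e + 3 and 3*q + 2 <= -2: q >= 2*e + 5 and 3*q <= -4 and 2*q >= -17
The weakest precondition is q >= 2*e + 5 and 3*q <= -4 and 2*q >= -17.
Check whether q >= 2*e + 5 and 3*q <= -4 and 2*q >= -13 implies it.
Every state satisfying the precondition satisfies the weakest precondition: the implication holds.
Answer: valid


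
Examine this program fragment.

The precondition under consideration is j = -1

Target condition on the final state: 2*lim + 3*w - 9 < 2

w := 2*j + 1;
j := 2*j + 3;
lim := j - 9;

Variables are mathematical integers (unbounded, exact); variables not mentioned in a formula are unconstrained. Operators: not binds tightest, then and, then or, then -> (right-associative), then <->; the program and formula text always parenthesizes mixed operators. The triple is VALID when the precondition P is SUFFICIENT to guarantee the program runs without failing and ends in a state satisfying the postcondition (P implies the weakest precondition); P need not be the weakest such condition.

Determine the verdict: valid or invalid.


Working backward. After the program, the postcondition 2*lim + 3*w - 9 < 2 must hold; in canonical form it is 2*lim + 3*w < 11.
Before lim := j - 9: 2*j + 3*w < 29
Before j := 2*j + 3: 4*j + 3*w < 23
Before w := 2*j + 1: 10*j < 20
The weakest precondition is 10*j < 20.
Check whether j = -1 implies it.
Every state satisfying the precondition satisfies the weakest precondition: the implication holds.
Answer: valid


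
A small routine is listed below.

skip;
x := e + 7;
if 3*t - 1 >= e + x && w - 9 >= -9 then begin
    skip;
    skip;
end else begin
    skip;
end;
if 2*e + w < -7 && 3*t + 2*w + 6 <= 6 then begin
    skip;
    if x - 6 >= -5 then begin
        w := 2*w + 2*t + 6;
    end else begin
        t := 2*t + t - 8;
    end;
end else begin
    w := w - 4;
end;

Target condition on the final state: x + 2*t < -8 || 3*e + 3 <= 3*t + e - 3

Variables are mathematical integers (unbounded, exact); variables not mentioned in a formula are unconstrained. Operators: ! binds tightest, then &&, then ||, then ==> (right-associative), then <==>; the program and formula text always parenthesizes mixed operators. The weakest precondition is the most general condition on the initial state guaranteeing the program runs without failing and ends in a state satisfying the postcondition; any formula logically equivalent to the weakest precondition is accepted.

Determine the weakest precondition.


Working backward. After the program, the postcondition x + 2*t < -8 || 3*e + 3 <= 3*t + e - 3 must hold; in canonical form it is 2*t + x < -8 || 2*e <= 3*t - 6.
Then branch requires (x >= 1 ==> (2*t + x < -8 || 2*e <= 3*t - 6)) && ((!(x >= 1)) ==> (6*t + x < 8 || 2*e <= 9*t - 30)); else branch requires 2*t + x < -8 || 2*e <= 3*t - 6.
Before the if: ((2*e + w < -7 && 3*t + 2*w <= 0) ==> ((x >= 1 ==> (2*t + x < -8 || 2*e <= 3*t - 6)) && ((!(x >= 1)) ==> (6*t + x < 8 || 2*e <= 9*t - 30)))) && ((!(2*e + w < -7 && 3*t + 2*w <= 0)) ==> (2*t + x < -8 || 2*e <= 3*t - 6))
Then branch requires ((2*e + w < -7 && 3*t + 2*w <= 0) ==> ((x >= 1 ==> (2*t + x < -8 || 2*e <= 3*t - 6)) && ((!(x >= 1)) ==> (6*t + x < 8 || 2*e <= 9*t - 30)))) && ((!(2*e + w < -7 && 3*t + 2*w <= 0)) ==> (2*t + x < -8 || 2*e <= 3*t - 6)); else branch requires ((2*e + w < -7 && 3*t + 2*w <= 0) ==> ((x >= 1 ==> (2*t + x < -8 || 2*e <= 3*t - 6)) && ((!(x >= 1)) ==> (6*t + x < 8 || 2*e <= 9*t - 30)))) && ((!(2*e + w < -7 && 3*t + 2*w <= 0)) ==> (2*t + x < -8 || 2*e <= 3*t - 6)).
Before the if: ((3*t >= e + x + 1 && w >= 0) ==> (((2*e + w < -7 && 3*t + 2*w <= 0) ==> ((x >= 1 ==> (2*t + x < -8 || 2*e <= 3*t - 6)) && ((!(x >= 1)) ==> (6*t + x < 8 || 2*e <= 9*t - 30)))) && ((!(2*e + w < -7 && 3*t + 2*w <= 0)) ==> (2*t + x < -8 || 2*e <= 3*t - 6)))) && ((!(3*t >= e + x + 1 && w >= 0)) ==> (((2*e + w < -7 && 3*t + 2*w <= 0) ==> ((x >= 1 ==> (2*t + x < -8 || 2*e <= 3*t - 6)) && ((!(x >= 1)) ==> (6*t + x < 8 || 2*e <= 9*t - 30)))) && ((!(2*e + w < -7 && 3*t + 2*w <= 0)) ==> (2*t + x < -8 || 2*e <= 3*t - 6))))
Before x := e + 7: ((3*t >= 2*e + 8 && w >= 0) ==> (((2*e + w < -7 && 3*t + 2*w <= 0) ==> ((e >= -6 ==> (e + 2*t < -15 || 2*e <= 3*t - 6)) && ((!(e >= -6)) ==> (e + 6*t < 1 || 2*e <= 9*t - 30)))) && ((!(2*e + w < -7 && 3*t + 2*w <= 0)) ==> (e + 2*t < -15 || 2*e <= 3*t - 6)))) && ((!(3*t >= 2*e + 8 && w >= 0)) ==> (((2*e + w < -7 && 3*t + 2*w <= 0) ==> ((e >= -6 ==> (e + 2*t < -15 || 2*e <= 3*t - 6)) && ((!(e >= -6)) ==> (e + 6*t < 1 || 2*e <= 9*t - 30)))) && ((!(2*e + w < -7 && 3*t + 2*w <= 0)) ==> (e + 2*t < -15 || 2*e <= 3*t - 6))))
Before skip: ((3*t >= 2*e + 8 && w >= 0) ==> (((2*e + w < -7 && 3*t + 2*w <= 0) ==> ((e >= -6 ==> (e + 2*t < -15 || 2*e <= 3*t - 6)) && ((!(e >= -6)) ==> (e + 6*t < 1 || 2*e <= 9*t - 30)))) && ((!(2*e + w < -7 && 3*t + 2*w <= 0)) ==> (e + 2*t < -15 || 2*e <= 3*t - 6)))) && ((!(3*t >= 2*e + 8 && w >= 0)) ==> (((2*e + w < -7 && 3*t + 2*w <= 0) ==> ((e >= -6 ==> (e + 2*t < -15 || 2*e <= 3*t - 6)) && ((!(e >= -6)) ==> (e + 6*t < 1 || 2*e <= 9*t - 30)))) && ((!(2*e + w < -7 && 3*t + 2*w <= 0)) ==> (e + 2*t < -15 || 2*e <= 3*t - 6))))
Answer: WP = ((3*t >= 2*e + 8 && w >= 0) ==> (((2*e + w < -7 && 3*t + 2*w <= 0) ==> ((e >= -6 ==> (e + 2*t < -15 || 2*e <= 3*t - 6)) && ((!(e >= -6)) ==> (e + 6*t < 1 || 2*e <= 9*t - 30)))) && ((!(2*e + w < -7 && 3*t + 2*w <= 0)) ==> (e + 2*t < -15 || 2*e <= 3*t - 6)))) && ((!(3*t >= 2*e + 8 && w >= 0)) ==> (((2*e + w < -7 && 3*t + 2*w <= 0) ==> ((e >= -6 ==> (e + 2*t < -15 || 2*e <= 3*t - 6)) && ((!(e >= -6)) ==> (e + 6*t < 1 || 2*e <= 9*t - 30)))) && ((!(2*e + w < -7 && 3*t + 2*w <= 0)) ==> (e + 2*t < -15 || 2*e <= 3*t - 6))))


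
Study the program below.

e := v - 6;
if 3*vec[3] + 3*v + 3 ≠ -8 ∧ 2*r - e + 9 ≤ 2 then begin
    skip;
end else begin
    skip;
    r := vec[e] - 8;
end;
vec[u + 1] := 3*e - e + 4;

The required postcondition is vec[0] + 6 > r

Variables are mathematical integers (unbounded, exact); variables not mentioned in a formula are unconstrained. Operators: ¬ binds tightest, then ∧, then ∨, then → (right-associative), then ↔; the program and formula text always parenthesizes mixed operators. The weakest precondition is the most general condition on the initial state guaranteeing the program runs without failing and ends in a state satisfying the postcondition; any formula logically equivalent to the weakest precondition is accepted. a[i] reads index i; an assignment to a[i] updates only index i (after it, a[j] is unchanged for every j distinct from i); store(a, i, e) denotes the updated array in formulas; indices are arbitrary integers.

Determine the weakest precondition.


Working backward. After the program, the postcondition vec[0] + 6 > r must hold; in canonical form it is vec[0] > r - 6.
Before vec[u + 1] := 3*e - e + 4: store(vec, u + 1, 2*e + 4)[0] > r - 6
Then branch requires store(vec, u + 1, 2*e + 4)[0] > r - 6; else branch requires store(vec, u + 1, 2*e + 4)[0] > vec[e] - 14.
Before the if: ((3*vec[3] + 3*v ≠ -11 ∧ 2*r ≤ e - 7) → store(vec, u + 1, 2*e + 4)[0] > r - 6) ∧ ((¬(3*vec[3] + 3*v ≠ -11 ∧ 2*r ≤ e - 7)) → store(vec, u + 1, 2*e + 4)[0] > vec[e] - 14)
Before e := v - 6: ((3*vec[3] + 3*v ≠ -11 ∧ 2*r ≤ v - 13) → store(vec, u + 1, 2*v - 8)[0] > r - 6) ∧ ((¬(3*vec[3] + 3*v ≠ -11 ∧ 2*r ≤ v - 13)) → store(vec, u + 1, 2*v - 8)[0] > vec[v - 6] - 14)
Answer: WP = ((3*vec[3] + 3*v ≠ -11 ∧ 2*r ≤ v - 13) → store(vec, u + 1, 2*v - 8)[0] > r - 6) ∧ ((¬(3*vec[3] + 3*v ≠ -11 ∧ 2*r ≤ v - 13)) → store(vec, u + 1, 2*v - 8)[0] > vec[v - 6] - 14)
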